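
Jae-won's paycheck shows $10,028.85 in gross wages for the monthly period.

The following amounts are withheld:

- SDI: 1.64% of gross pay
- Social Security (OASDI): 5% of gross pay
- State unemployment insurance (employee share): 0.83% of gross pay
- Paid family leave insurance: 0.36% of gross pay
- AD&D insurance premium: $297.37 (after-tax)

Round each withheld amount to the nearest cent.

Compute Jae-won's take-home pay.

$8,946.23

Social Security (OASDI): $10,028.85 × 0.05 = $501.44
Paid family leave insurance: $10,028.85 × 0.0036 = $36.10
SDI: $10,028.85 × 0.0164 = $164.47
State unemployment insurance (employee share): $10,028.85 × 0.0083 = $83.24
AD&D insurance premium: $297.37
Total deductions = $501.44 + $36.10 + $164.47 + $83.24 + $297.37 = $1,082.62
Net pay = $10,028.85 − $1,082.62 = $8,946.23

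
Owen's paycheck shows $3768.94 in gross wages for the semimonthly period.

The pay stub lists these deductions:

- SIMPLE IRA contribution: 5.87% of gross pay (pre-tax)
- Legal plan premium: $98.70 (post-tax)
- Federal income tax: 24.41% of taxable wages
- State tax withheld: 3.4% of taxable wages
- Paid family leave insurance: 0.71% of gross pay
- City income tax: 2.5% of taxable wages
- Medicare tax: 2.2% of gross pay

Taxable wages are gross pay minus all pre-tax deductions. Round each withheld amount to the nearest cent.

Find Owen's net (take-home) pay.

$2264.02

SIMPLE IRA contribution: $3768.94 × 0.0587 = $221.24
Taxable wages = $3768.94 − $221.24 = $3547.70
City income tax: $3547.70 × 0.025 = $88.69
Federal income tax: $3547.70 × 0.2441 = $865.99
State tax withheld: $3547.70 × 0.034 = $120.62
Paid family leave insurance: $3768.94 × 0.0071 = $26.76
Medicare tax: $3768.94 × 0.022 = $82.92
Legal plan premium: $98.70
Total deductions = $221.24 + $88.69 + $865.99 + $120.62 + $26.76 + $82.92 + $98.70 = $1504.92
Net pay = $3768.94 − $1504.92 = $2264.02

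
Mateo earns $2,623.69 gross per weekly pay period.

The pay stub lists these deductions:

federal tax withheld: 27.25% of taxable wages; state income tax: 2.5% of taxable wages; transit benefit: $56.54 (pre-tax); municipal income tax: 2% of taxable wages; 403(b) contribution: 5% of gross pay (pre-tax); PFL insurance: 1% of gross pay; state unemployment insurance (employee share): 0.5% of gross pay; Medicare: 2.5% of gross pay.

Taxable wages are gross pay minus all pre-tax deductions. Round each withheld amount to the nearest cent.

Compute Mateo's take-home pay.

Transit benefit: $56.54
403(b) contribution: $2,623.69 × 0.05 = $131.18
Pre-tax total = $56.54 + $131.18 = $187.72
Taxable wages = $2,623.69 − $187.72 = $2,435.97
Federal tax withheld: $2,435.97 × 0.2725 = $663.80
State income tax: $2,435.97 × 0.025 = $60.90
Municipal income tax: $2,435.97 × 0.02 = $48.72
PFL insurance: $2,623.69 × 0.01 = $26.24
Medicare: $2,623.69 × 0.025 = $65.59
State unemployment insurance (employee share): $2,623.69 × 0.005 = $13.12
Total deductions = $56.54 + $131.18 + $663.80 + $60.90 + $48.72 + $26.24 + $65.59 + $13.12 = $1,066.09
Net pay = $2,623.69 − $1,066.09 = $1,557.60

$1,557.60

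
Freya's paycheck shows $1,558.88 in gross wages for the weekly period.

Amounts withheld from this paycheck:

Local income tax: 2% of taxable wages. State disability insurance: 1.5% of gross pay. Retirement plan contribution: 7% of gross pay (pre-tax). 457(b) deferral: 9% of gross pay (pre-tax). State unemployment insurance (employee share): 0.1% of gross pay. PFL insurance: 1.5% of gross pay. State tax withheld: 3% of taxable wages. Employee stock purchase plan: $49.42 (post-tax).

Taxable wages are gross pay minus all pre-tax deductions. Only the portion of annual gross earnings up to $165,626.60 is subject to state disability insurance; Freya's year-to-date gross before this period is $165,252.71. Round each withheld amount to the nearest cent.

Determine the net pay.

$1,164.02

Retirement plan contribution: $1,558.88 × 0.07 = $109.12
457(b) deferral: $1,558.88 × 0.09 = $140.30
Pre-tax total = $109.12 + $140.30 = $249.42
Taxable wages = $1,558.88 − $249.42 = $1,309.46
Local income tax: $1,309.46 × 0.02 = $26.19
State tax withheld: $1,309.46 × 0.03 = $39.28
State unemployment insurance (employee share): $1,558.88 × 0.001 = $1.56
PFL insurance: $1,558.88 × 0.015 = $23.38
State disability insurance: only $165,626.60 − $165,252.71 = $373.89 of this check is subject → $373.89 × 0.015 = $5.61
Employee stock purchase plan: $49.42
Total deductions = $109.12 + $140.30 + $26.19 + $39.28 + $1.56 + $23.38 + $5.61 + $49.42 = $394.86
Net pay = $1,558.88 − $394.86 = $1,164.02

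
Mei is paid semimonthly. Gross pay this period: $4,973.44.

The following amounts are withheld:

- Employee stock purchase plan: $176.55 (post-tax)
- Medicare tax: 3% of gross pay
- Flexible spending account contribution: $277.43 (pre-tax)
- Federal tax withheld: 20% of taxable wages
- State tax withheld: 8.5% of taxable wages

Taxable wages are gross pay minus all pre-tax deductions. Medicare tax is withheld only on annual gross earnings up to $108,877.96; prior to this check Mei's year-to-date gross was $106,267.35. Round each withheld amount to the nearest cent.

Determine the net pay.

$3,102.78

Flexible spending account contribution: $277.43
Taxable wages = $4,973.44 − $277.43 = $4,696.01
State tax withheld: $4,696.01 × 0.085 = $399.16
Federal tax withheld: $4,696.01 × 0.2 = $939.20
Medicare tax: only $108,877.96 − $106,267.35 = $2,610.61 of this check is subject → $2,610.61 × 0.03 = $78.32
Employee stock purchase plan: $176.55
Total deductions = $277.43 + $399.16 + $939.20 + $78.32 + $176.55 = $1,870.66
Net pay = $4,973.44 − $1,870.66 = $3,102.78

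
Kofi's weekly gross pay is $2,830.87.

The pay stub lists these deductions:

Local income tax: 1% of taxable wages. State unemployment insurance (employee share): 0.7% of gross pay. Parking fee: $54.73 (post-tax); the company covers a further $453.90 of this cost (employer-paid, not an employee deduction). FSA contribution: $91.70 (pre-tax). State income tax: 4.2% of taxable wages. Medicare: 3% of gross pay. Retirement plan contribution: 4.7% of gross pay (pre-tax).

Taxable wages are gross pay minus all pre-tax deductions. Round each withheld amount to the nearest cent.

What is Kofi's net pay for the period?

FSA contribution: $91.70
Retirement plan contribution: $2,830.87 × 0.047 = $133.05
Pre-tax total = $91.70 + $133.05 = $224.75
Taxable wages = $2,830.87 − $224.75 = $2,606.12
State income tax: $2,606.12 × 0.042 = $109.46
Local income tax: $2,606.12 × 0.01 = $26.06
State unemployment insurance (employee share): $2,830.87 × 0.007 = $19.82
Medicare: $2,830.87 × 0.03 = $84.93
Parking fee: $54.73
(Employer's $453.90 toward parking fee is not withheld from the employee.)
Total deductions = $91.70 + $133.05 + $109.46 + $26.06 + $19.82 + $84.93 + $54.73 = $519.75
Net pay = $2,830.87 − $519.75 = $2,311.12

$2,311.12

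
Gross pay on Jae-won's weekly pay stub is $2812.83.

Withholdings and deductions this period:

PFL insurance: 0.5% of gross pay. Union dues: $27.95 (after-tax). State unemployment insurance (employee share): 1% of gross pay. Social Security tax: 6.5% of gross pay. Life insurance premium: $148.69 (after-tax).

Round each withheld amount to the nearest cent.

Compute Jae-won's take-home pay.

$2411.17

Social Security tax: $2812.83 × 0.065 = $182.83
State unemployment insurance (employee share): $2812.83 × 0.01 = $28.13
PFL insurance: $2812.83 × 0.005 = $14.06
Union dues: $27.95
Life insurance premium: $148.69
Total deductions = $182.83 + $28.13 + $14.06 + $27.95 + $148.69 = $401.66
Net pay = $2812.83 − $401.66 = $2411.17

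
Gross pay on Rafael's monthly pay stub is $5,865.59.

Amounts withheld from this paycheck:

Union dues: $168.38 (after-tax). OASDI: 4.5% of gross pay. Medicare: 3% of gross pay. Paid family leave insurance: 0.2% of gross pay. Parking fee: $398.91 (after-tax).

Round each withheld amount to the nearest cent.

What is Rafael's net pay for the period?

Paid family leave insurance: $5,865.59 × 0.002 = $11.73
Medicare: $5,865.59 × 0.03 = $175.97
OASDI: $5,865.59 × 0.045 = $263.95
Parking fee: $398.91
Union dues: $168.38
Total deductions = $11.73 + $175.97 + $263.95 + $398.91 + $168.38 = $1,018.94
Net pay = $5,865.59 − $1,018.94 = $4,846.65

$4,846.65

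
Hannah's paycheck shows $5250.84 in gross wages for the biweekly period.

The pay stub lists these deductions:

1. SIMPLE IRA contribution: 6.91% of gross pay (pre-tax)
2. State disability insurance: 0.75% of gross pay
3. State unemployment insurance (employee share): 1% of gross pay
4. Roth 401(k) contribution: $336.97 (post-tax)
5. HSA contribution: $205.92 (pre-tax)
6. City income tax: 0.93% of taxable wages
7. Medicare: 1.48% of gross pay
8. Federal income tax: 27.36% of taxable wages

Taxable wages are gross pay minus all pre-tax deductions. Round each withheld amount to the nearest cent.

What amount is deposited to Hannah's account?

$2850.96

HSA contribution: $205.92
SIMPLE IRA contribution: $5250.84 × 0.0691 = $362.83
Pre-tax total = $205.92 + $362.83 = $568.75
Taxable wages = $5250.84 − $568.75 = $4682.09
Federal income tax: $4682.09 × 0.2736 = $1281.02
City income tax: $4682.09 × 0.0093 = $43.54
State disability insurance: $5250.84 × 0.0075 = $39.38
State unemployment insurance (employee share): $5250.84 × 0.01 = $52.51
Medicare: $5250.84 × 0.0148 = $77.71
Roth 401(k) contribution: $336.97
Total deductions = $205.92 + $362.83 + $1281.02 + $43.54 + $39.38 + $52.51 + $77.71 + $336.97 = $2399.88
Net pay = $5250.84 − $2399.88 = $2850.96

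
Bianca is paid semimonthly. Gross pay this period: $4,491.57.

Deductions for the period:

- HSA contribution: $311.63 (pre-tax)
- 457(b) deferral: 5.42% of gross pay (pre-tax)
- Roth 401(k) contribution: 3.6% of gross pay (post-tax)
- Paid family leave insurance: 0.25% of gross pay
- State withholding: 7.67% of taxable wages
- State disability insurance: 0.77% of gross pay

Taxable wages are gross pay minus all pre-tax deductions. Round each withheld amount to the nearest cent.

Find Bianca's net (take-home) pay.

$3,427.05

457(b) deferral: $4,491.57 × 0.0542 = $243.44
HSA contribution: $311.63
Pre-tax total = $243.44 + $311.63 = $555.07
Taxable wages = $4,491.57 − $555.07 = $3,936.50
State withholding: $3,936.50 × 0.0767 = $301.93
Paid family leave insurance: $4,491.57 × 0.0025 = $11.23
State disability insurance: $4,491.57 × 0.0077 = $34.59
Roth 401(k) contribution: $4,491.57 × 0.036 = $161.70
Total deductions = $243.44 + $311.63 + $301.93 + $11.23 + $34.59 + $161.70 = $1,064.52
Net pay = $4,491.57 − $1,064.52 = $3,427.05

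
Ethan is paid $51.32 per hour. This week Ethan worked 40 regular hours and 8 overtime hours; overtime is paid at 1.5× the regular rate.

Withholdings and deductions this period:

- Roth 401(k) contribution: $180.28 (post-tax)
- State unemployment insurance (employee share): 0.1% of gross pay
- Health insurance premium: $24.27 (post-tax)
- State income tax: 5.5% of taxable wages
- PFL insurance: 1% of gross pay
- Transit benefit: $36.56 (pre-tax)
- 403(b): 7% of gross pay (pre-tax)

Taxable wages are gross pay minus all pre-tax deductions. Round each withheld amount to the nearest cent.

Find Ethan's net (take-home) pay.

Regular pay: 40 × $51.32 = $2,052.80
Overtime pay: 8 × $51.32 × 1.5 = $615.84
Gross pay = $2,052.80 + $615.84 = $2,668.64
Transit benefit: $36.56
403(b): $2,668.64 × 0.07 = $186.80
Pre-tax total = $36.56 + $186.80 = $223.36
Taxable wages = $2,668.64 − $223.36 = $2,445.28
State income tax: $2,445.28 × 0.055 = $134.49
PFL insurance: $2,668.64 × 0.01 = $26.69
State unemployment insurance (employee share): $2,668.64 × 0.001 = $2.67
Roth 401(k) contribution: $180.28
Health insurance premium: $24.27
Total deductions = $36.56 + $186.80 + $134.49 + $26.69 + $2.67 + $180.28 + $24.27 = $591.76
Net pay = $2,668.64 − $591.76 = $2,076.88

$2,076.88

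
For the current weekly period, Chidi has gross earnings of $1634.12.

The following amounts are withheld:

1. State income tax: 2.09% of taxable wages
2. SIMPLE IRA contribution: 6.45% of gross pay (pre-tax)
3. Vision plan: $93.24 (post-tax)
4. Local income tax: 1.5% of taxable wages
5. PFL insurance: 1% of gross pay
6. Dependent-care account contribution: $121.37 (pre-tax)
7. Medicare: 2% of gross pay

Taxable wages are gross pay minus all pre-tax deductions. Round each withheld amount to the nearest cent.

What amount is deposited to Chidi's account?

$1214.57

Dependent-care account contribution: $121.37
SIMPLE IRA contribution: $1634.12 × 0.0645 = $105.40
Pre-tax total = $121.37 + $105.40 = $226.77
Taxable wages = $1634.12 − $226.77 = $1407.35
Local income tax: $1407.35 × 0.015 = $21.11
State income tax: $1407.35 × 0.0209 = $29.41
PFL insurance: $1634.12 × 0.01 = $16.34
Medicare: $1634.12 × 0.02 = $32.68
Vision plan: $93.24
Total deductions = $121.37 + $105.40 + $21.11 + $29.41 + $16.34 + $32.68 + $93.24 = $419.55
Net pay = $1634.12 − $419.55 = $1214.57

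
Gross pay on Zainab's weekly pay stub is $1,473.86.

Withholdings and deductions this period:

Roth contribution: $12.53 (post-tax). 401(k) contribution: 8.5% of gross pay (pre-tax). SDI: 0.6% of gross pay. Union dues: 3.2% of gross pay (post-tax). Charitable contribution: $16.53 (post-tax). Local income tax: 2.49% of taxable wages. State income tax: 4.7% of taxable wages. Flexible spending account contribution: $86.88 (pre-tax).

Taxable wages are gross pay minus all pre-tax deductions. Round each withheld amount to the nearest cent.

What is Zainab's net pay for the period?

$1,085.92

Flexible spending account contribution: $86.88
401(k) contribution: $1,473.86 × 0.085 = $125.28
Pre-tax total = $86.88 + $125.28 = $212.16
Taxable wages = $1,473.86 − $212.16 = $1,261.70
State income tax: $1,261.70 × 0.047 = $59.30
Local income tax: $1,261.70 × 0.0249 = $31.42
SDI: $1,473.86 × 0.006 = $8.84
Roth contribution: $12.53
Union dues: $1,473.86 × 0.032 = $47.16
Charitable contribution: $16.53
Total deductions = $86.88 + $125.28 + $59.30 + $31.42 + $8.84 + $12.53 + $47.16 + $16.53 = $387.94
Net pay = $1,473.86 − $387.94 = $1,085.92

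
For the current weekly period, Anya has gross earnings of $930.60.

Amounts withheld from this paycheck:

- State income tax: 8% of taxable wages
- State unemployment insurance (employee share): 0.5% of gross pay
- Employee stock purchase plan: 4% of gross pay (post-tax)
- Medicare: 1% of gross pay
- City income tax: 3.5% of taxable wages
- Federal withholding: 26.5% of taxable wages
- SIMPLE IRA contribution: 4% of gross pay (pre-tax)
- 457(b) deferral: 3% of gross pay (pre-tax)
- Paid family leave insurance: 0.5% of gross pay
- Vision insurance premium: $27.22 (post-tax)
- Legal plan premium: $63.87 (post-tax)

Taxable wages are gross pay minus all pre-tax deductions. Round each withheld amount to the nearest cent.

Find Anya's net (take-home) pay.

$389.66

SIMPLE IRA contribution: $930.60 × 0.04 = $37.22
457(b) deferral: $930.60 × 0.03 = $27.92
Pre-tax total = $37.22 + $27.92 = $65.14
Taxable wages = $930.60 − $65.14 = $865.46
Federal withholding: $865.46 × 0.265 = $229.35
City income tax: $865.46 × 0.035 = $30.29
State income tax: $865.46 × 0.08 = $69.24
State unemployment insurance (employee share): $930.60 × 0.005 = $4.65
Paid family leave insurance: $930.60 × 0.005 = $4.65
Medicare: $930.60 × 0.01 = $9.31
Vision insurance premium: $27.22
Employee stock purchase plan: $930.60 × 0.04 = $37.22
Legal plan premium: $63.87
Total deductions = $37.22 + $27.92 + $229.35 + $30.29 + $69.24 + $4.65 + $4.65 + $9.31 + $27.22 + $37.22 + $63.87 = $540.94
Net pay = $930.60 − $540.94 = $389.66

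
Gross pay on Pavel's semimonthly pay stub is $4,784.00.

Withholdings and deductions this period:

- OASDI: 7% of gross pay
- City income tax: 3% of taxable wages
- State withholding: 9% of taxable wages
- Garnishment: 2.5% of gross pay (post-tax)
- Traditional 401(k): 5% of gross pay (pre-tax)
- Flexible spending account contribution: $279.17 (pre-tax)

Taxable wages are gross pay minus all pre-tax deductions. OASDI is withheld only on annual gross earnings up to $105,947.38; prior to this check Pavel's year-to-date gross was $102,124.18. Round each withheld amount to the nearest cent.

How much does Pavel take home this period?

$3,366.53

Flexible spending account contribution: $279.17
Traditional 401(k): $4,784.00 × 0.05 = $239.20
Pre-tax total = $279.17 + $239.20 = $518.37
Taxable wages = $4,784.00 − $518.37 = $4,265.63
State withholding: $4,265.63 × 0.09 = $383.91
City income tax: $4,265.63 × 0.03 = $127.97
OASDI: only $105,947.38 − $102,124.18 = $3,823.20 of this check is subject → $3,823.20 × 0.07 = $267.62
Garnishment: $4,784.00 × 0.025 = $119.60
Total deductions = $279.17 + $239.20 + $383.91 + $127.97 + $267.62 + $119.60 = $1,417.47
Net pay = $4,784.00 − $1,417.47 = $3,366.53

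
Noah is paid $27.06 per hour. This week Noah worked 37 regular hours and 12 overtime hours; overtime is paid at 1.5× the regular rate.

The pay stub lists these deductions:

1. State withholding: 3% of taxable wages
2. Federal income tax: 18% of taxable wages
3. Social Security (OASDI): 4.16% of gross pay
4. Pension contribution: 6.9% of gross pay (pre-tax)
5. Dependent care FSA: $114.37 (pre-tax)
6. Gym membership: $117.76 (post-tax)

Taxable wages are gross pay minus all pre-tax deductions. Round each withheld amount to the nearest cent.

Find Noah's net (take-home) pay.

Regular pay: 37 × $27.06 = $1,001.22
Overtime pay: 12 × $27.06 × 1.5 = $487.08
Gross pay = $1,001.22 + $487.08 = $1,488.30
Pension contribution: $1,488.30 × 0.069 = $102.69
Dependent care FSA: $114.37
Pre-tax total = $102.69 + $114.37 = $217.06
Taxable wages = $1,488.30 − $217.06 = $1,271.24
State withholding: $1,271.24 × 0.03 = $38.14
Federal income tax: $1,271.24 × 0.18 = $228.82
Social Security (OASDI): $1,488.30 × 0.0416 = $61.91
Gym membership: $117.76
Total deductions = $102.69 + $114.37 + $38.14 + $228.82 + $61.91 + $117.76 = $663.69
Net pay = $1,488.30 − $663.69 = $824.61

$824.61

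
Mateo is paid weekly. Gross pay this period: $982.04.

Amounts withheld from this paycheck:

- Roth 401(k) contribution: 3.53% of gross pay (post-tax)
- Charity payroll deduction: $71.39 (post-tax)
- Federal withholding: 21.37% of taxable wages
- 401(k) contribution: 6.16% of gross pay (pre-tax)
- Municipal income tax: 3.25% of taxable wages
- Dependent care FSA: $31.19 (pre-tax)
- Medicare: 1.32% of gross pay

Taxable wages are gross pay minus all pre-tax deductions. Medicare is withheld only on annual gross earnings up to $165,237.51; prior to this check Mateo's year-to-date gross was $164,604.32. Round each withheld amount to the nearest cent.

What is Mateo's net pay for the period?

401(k) contribution: $982.04 × 0.0616 = $60.49
Dependent care FSA: $31.19
Pre-tax total = $60.49 + $31.19 = $91.68
Taxable wages = $982.04 − $91.68 = $890.36
Municipal income tax: $890.36 × 0.0325 = $28.94
Federal withholding: $890.36 × 0.2137 = $190.27
Medicare: only $165,237.51 − $164,604.32 = $633.19 of this check is subject → $633.19 × 0.0132 = $8.36
Roth 401(k) contribution: $982.04 × 0.0353 = $34.67
Charity payroll deduction: $71.39
Total deductions = $60.49 + $31.19 + $28.94 + $190.27 + $8.36 + $34.67 + $71.39 = $425.31
Net pay = $982.04 − $425.31 = $556.73

$556.73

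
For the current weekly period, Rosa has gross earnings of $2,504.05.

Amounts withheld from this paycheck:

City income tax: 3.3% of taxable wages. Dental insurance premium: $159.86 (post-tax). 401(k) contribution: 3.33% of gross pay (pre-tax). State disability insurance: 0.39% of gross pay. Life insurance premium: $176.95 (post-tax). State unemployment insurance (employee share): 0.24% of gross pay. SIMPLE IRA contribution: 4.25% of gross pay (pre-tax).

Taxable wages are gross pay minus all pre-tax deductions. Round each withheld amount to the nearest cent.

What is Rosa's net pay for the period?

SIMPLE IRA contribution: $2,504.05 × 0.0425 = $106.42
401(k) contribution: $2,504.05 × 0.0333 = $83.38
Pre-tax total = $106.42 + $83.38 = $189.80
Taxable wages = $2,504.05 − $189.80 = $2,314.25
City income tax: $2,314.25 × 0.033 = $76.37
State unemployment insurance (employee share): $2,504.05 × 0.0024 = $6.01
State disability insurance: $2,504.05 × 0.0039 = $9.77
Life insurance premium: $176.95
Dental insurance premium: $159.86
Total deductions = $106.42 + $83.38 + $76.37 + $6.01 + $9.77 + $176.95 + $159.86 = $618.76
Net pay = $2,504.05 − $618.76 = $1,885.29

$1,885.29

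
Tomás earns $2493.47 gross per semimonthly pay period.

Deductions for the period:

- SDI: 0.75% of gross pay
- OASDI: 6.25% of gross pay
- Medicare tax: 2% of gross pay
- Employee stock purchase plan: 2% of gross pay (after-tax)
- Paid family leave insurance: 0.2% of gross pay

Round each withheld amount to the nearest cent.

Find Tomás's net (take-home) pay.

$2214.20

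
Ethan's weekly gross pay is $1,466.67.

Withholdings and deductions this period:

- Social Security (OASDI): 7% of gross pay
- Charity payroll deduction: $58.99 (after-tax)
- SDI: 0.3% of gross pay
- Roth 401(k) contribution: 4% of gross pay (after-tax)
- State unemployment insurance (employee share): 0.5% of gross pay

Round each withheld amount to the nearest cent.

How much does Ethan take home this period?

$1,234.61

Social Security (OASDI): $1,466.67 × 0.07 = $102.67
SDI: $1,466.67 × 0.003 = $4.40
State unemployment insurance (employee share): $1,466.67 × 0.005 = $7.33
Charity payroll deduction: $58.99
Roth 401(k) contribution: $1,466.67 × 0.04 = $58.67
Total deductions = $102.67 + $4.40 + $7.33 + $58.99 + $58.67 = $232.06
Net pay = $1,466.67 − $232.06 = $1,234.61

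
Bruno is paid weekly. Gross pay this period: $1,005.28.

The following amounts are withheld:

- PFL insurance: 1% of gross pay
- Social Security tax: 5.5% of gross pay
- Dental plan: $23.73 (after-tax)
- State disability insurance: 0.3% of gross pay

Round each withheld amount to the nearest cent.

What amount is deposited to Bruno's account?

$913.19

Social Security tax: $1,005.28 × 0.055 = $55.29
State disability insurance: $1,005.28 × 0.003 = $3.02
PFL insurance: $1,005.28 × 0.01 = $10.05
Dental plan: $23.73
Total deductions = $55.29 + $3.02 + $10.05 + $23.73 = $92.09
Net pay = $1,005.28 − $92.09 = $913.19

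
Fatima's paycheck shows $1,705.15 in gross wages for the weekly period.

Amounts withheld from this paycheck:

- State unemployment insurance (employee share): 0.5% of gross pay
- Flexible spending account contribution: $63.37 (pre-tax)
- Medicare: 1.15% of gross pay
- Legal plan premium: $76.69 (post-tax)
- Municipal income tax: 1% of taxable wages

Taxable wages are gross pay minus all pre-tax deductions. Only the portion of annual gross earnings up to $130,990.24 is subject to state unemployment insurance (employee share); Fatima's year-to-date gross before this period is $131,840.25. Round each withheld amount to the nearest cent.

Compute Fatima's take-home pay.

Flexible spending account contribution: $63.37
Taxable wages = $1,705.15 − $63.37 = $1,641.78
Municipal income tax: $1,641.78 × 0.01 = $16.42
State unemployment insurance (employee share): annual cap $130,990.24 already reached (YTD $131,840.25), so $0.00
Medicare: $1,705.15 × 0.0115 = $19.61
Legal plan premium: $76.69
Total deductions = $63.37 + $16.42 + $0.00 + $19.61 + $76.69 = $176.09
Net pay = $1,705.15 − $176.09 = $1,529.06

$1,529.06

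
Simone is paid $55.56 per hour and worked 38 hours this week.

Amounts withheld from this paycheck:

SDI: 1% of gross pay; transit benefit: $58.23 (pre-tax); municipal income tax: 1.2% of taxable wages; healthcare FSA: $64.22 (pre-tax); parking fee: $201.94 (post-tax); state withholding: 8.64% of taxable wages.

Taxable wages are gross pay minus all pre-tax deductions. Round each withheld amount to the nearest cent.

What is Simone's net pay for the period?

Gross pay: 38 × $55.56 = $2,111.28
Healthcare FSA: $64.22
Transit benefit: $58.23
Pre-tax total = $64.22 + $58.23 = $122.45
Taxable wages = $2,111.28 − $122.45 = $1,988.83
State withholding: $1,988.83 × 0.0864 = $171.83
Municipal income tax: $1,988.83 × 0.012 = $23.87
SDI: $2,111.28 × 0.01 = $21.11
Parking fee: $201.94
Total deductions = $64.22 + $58.23 + $171.83 + $23.87 + $21.11 + $201.94 = $541.20
Net pay = $2,111.28 − $541.20 = $1,570.08

$1,570.08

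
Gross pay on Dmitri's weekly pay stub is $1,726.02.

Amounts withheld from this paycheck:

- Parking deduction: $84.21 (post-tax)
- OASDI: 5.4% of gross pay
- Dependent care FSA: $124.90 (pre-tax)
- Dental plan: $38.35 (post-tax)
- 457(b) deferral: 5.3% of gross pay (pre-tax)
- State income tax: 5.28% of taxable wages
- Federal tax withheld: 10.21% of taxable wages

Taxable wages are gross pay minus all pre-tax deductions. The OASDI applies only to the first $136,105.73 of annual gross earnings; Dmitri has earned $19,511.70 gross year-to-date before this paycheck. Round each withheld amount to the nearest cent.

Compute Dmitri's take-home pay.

Dependent care FSA: $124.90
457(b) deferral: $1,726.02 × 0.053 = $91.48
Pre-tax total = $124.90 + $91.48 = $216.38
Taxable wages = $1,726.02 − $216.38 = $1,509.64
Federal tax withheld: $1,509.64 × 0.1021 = $154.13
State income tax: $1,509.64 × 0.0528 = $79.71
OASDI: cap not yet reached, full $1,726.02 is subject → $1,726.02 × 0.054 = $93.21
Parking deduction: $84.21
Dental plan: $38.35
Total deductions = $124.90 + $91.48 + $154.13 + $79.71 + $93.21 + $84.21 + $38.35 = $665.99
Net pay = $1,726.02 − $665.99 = $1,060.03

$1,060.03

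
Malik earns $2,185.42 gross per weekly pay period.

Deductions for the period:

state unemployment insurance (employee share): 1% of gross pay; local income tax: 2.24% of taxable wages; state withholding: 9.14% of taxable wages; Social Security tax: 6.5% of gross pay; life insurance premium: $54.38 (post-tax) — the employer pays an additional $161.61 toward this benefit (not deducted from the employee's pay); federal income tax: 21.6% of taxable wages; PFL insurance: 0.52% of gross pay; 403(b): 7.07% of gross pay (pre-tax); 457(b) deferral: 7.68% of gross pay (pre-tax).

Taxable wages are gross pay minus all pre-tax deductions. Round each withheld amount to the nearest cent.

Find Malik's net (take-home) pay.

$1,019.00

403(b): $2,185.42 × 0.0707 = $154.51
457(b) deferral: $2,185.42 × 0.0768 = $167.84
Pre-tax total = $154.51 + $167.84 = $322.35
Taxable wages = $2,185.42 − $322.35 = $1,863.07
Federal income tax: $1,863.07 × 0.216 = $402.42
Local income tax: $1,863.07 × 0.0224 = $41.73
State withholding: $1,863.07 × 0.0914 = $170.28
PFL insurance: $2,185.42 × 0.0052 = $11.36
Social Security tax: $2,185.42 × 0.065 = $142.05
State unemployment insurance (employee share): $2,185.42 × 0.01 = $21.85
Life insurance premium: $54.38
(Employer's $161.61 toward life insurance premium is not withheld from the employee.)
Total deductions = $154.51 + $167.84 + $402.42 + $41.73 + $170.28 + $11.36 + $142.05 + $21.85 + $54.38 = $1,166.42
Net pay = $2,185.42 − $1,166.42 = $1,019.00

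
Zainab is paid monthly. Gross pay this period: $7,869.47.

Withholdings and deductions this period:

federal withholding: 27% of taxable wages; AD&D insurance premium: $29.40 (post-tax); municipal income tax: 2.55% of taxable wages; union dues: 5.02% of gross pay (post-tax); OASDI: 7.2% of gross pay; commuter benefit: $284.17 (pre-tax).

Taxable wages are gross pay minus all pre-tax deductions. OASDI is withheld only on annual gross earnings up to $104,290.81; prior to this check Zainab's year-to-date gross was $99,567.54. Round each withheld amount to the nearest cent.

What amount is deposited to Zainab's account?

$4,579.31

Commuter benefit: $284.17
Taxable wages = $7,869.47 − $284.17 = $7,585.30
Federal withholding: $7,585.30 × 0.27 = $2,048.03
Municipal income tax: $7,585.30 × 0.0255 = $193.43
OASDI: only $104,290.81 − $99,567.54 = $4,723.27 of this check is subject → $4,723.27 × 0.072 = $340.08
Union dues: $7,869.47 × 0.0502 = $395.05
AD&D insurance premium: $29.40
Total deductions = $284.17 + $2,048.03 + $193.43 + $340.08 + $395.05 + $29.40 = $3,290.16
Net pay = $7,869.47 − $3,290.16 = $4,579.31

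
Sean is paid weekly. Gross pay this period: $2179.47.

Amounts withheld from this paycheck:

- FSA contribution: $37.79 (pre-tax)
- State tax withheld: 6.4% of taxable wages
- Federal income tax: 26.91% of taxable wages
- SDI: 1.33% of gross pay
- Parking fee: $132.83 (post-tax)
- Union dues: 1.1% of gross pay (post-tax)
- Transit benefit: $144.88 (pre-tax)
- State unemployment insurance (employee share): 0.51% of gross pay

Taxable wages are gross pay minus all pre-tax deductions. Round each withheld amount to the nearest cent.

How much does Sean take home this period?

$1134.75

FSA contribution: $37.79
Transit benefit: $144.88
Pre-tax total = $37.79 + $144.88 = $182.67
Taxable wages = $2179.47 − $182.67 = $1996.80
Federal income tax: $1996.80 × 0.2691 = $537.34
State tax withheld: $1996.80 × 0.064 = $127.80
SDI: $2179.47 × 0.0133 = $28.99
State unemployment insurance (employee share): $2179.47 × 0.0051 = $11.12
Parking fee: $132.83
Union dues: $2179.47 × 0.011 = $23.97
Total deductions = $37.79 + $144.88 + $537.34 + $127.80 + $28.99 + $11.12 + $132.83 + $23.97 = $1044.72
Net pay = $2179.47 − $1044.72 = $1134.75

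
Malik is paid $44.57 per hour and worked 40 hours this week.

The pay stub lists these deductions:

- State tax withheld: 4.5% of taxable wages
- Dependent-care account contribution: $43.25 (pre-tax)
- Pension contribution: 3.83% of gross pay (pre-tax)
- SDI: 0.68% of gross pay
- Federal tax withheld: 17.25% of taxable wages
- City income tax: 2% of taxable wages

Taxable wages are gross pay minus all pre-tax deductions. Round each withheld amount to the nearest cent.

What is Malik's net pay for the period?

$1262.22

Gross pay: 40 × $44.57 = $1782.80
Dependent-care account contribution: $43.25
Pension contribution: $1782.80 × 0.0383 = $68.28
Pre-tax total = $43.25 + $68.28 = $111.53
Taxable wages = $1782.80 − $111.53 = $1671.27
City income tax: $1671.27 × 0.02 = $33.43
Federal tax withheld: $1671.27 × 0.1725 = $288.29
State tax withheld: $1671.27 × 0.045 = $75.21
SDI: $1782.80 × 0.0068 = $12.12
Total deductions = $43.25 + $68.28 + $33.43 + $288.29 + $75.21 + $12.12 = $520.58
Net pay = $1782.80 − $520.58 = $1262.22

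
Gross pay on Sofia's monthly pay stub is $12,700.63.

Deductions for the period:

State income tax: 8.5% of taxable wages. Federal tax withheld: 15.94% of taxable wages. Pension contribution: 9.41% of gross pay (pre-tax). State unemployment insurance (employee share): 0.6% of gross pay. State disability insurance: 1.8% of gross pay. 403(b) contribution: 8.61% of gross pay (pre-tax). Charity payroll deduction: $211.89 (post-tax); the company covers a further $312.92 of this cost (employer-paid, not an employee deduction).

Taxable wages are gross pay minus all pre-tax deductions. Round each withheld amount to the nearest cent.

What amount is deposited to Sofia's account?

$7,350.59

403(b) contribution: $12,700.63 × 0.0861 = $1,093.52
Pension contribution: $12,700.63 × 0.0941 = $1,195.13
Pre-tax total = $1,093.52 + $1,195.13 = $2,288.65
Taxable wages = $12,700.63 − $2,288.65 = $10,411.98
Federal tax withheld: $10,411.98 × 0.1594 = $1,659.67
State income tax: $10,411.98 × 0.085 = $885.02
State disability insurance: $12,700.63 × 0.018 = $228.61
State unemployment insurance (employee share): $12,700.63 × 0.006 = $76.20
Charity payroll deduction: $211.89
(Employer's $312.92 toward charity payroll deduction is not withheld from the employee.)
Total deductions = $1,093.52 + $1,195.13 + $1,659.67 + $885.02 + $228.61 + $76.20 + $211.89 = $5,350.04
Net pay = $12,700.63 − $5,350.04 = $7,350.59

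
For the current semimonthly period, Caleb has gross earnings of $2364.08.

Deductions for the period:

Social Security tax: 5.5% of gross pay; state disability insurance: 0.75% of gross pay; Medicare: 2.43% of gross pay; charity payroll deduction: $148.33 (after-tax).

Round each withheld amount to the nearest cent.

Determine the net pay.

Medicare: $2364.08 × 0.0243 = $57.45
Social Security tax: $2364.08 × 0.055 = $130.02
State disability insurance: $2364.08 × 0.0075 = $17.73
Charity payroll deduction: $148.33
Total deductions = $57.45 + $130.02 + $17.73 + $148.33 = $353.53
Net pay = $2364.08 − $353.53 = $2010.55

$2010.55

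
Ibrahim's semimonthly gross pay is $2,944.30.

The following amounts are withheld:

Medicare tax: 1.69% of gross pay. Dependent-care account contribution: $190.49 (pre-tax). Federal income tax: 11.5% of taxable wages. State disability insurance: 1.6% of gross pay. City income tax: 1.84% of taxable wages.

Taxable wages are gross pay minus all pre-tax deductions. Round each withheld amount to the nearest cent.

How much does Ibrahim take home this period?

$2,289.58

Dependent-care account contribution: $190.49
Taxable wages = $2,944.30 − $190.49 = $2,753.81
Federal income tax: $2,753.81 × 0.115 = $316.69
City income tax: $2,753.81 × 0.0184 = $50.67
State disability insurance: $2,944.30 × 0.016 = $47.11
Medicare tax: $2,944.30 × 0.0169 = $49.76
Total deductions = $190.49 + $316.69 + $50.67 + $47.11 + $49.76 = $654.72
Net pay = $2,944.30 − $654.72 = $2,289.58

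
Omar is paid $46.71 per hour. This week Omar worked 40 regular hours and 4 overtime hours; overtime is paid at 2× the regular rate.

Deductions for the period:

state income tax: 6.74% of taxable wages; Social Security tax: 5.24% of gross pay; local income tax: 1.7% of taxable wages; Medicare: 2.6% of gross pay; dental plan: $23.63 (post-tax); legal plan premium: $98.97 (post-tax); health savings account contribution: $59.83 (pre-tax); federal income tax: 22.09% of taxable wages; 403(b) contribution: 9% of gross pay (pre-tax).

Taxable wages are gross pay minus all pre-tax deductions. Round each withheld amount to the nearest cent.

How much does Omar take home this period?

$1077.46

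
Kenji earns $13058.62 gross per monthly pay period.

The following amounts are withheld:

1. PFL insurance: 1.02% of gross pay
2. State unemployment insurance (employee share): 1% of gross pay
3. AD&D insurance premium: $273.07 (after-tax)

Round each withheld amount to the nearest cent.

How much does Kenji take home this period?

State unemployment insurance (employee share): $13058.62 × 0.01 = $130.59
PFL insurance: $13058.62 × 0.0102 = $133.20
AD&D insurance premium: $273.07
Total deductions = $130.59 + $133.20 + $273.07 = $536.86
Net pay = $13058.62 − $536.86 = $12521.76

$12521.76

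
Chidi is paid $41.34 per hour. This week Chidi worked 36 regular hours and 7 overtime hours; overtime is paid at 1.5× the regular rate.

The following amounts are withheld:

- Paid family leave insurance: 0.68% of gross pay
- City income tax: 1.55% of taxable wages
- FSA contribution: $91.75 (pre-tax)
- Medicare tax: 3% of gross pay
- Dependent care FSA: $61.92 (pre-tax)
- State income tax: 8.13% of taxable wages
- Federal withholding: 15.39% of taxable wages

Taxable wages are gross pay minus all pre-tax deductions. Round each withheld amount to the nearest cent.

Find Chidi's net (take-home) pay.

Regular pay: 36 × $41.34 = $1,488.24
Overtime pay: 7 × $41.34 × 1.5 = $434.07
Gross pay = $1,488.24 + $434.07 = $1,922.31
FSA contribution: $91.75
Dependent care FSA: $61.92
Pre-tax total = $91.75 + $61.92 = $153.67
Taxable wages = $1,922.31 − $153.67 = $1,768.64
State income tax: $1,768.64 × 0.0813 = $143.79
City income tax: $1,768.64 × 0.0155 = $27.41
Federal withholding: $1,768.64 × 0.1539 = $272.19
Paid family leave insurance: $1,922.31 × 0.0068 = $13.07
Medicare tax: $1,922.31 × 0.03 = $57.67
Total deductions = $91.75 + $61.92 + $143.79 + $27.41 + $272.19 + $13.07 + $57.67 = $667.80
Net pay = $1,922.31 − $667.80 = $1,254.51

$1,254.51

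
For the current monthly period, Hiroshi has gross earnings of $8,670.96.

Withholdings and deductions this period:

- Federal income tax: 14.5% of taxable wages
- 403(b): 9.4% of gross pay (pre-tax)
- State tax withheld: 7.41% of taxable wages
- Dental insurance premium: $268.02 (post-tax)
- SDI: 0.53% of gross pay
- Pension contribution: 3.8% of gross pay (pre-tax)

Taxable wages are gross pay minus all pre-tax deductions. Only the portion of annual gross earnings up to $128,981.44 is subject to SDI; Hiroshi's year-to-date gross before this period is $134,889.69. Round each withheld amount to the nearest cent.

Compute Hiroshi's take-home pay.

403(b): $8,670.96 × 0.094 = $815.07
Pension contribution: $8,670.96 × 0.038 = $329.50
Pre-tax total = $815.07 + $329.50 = $1,144.57
Taxable wages = $8,670.96 − $1,144.57 = $7,526.39
State tax withheld: $7,526.39 × 0.0741 = $557.71
Federal income tax: $7,526.39 × 0.145 = $1,091.33
SDI: annual cap $128,981.44 already reached (YTD $134,889.69), so $0.00
Dental insurance premium: $268.02
Total deductions = $815.07 + $329.50 + $557.71 + $1,091.33 + $0.00 + $268.02 = $3,061.63
Net pay = $8,670.96 − $3,061.63 = $5,609.33

$5,609.33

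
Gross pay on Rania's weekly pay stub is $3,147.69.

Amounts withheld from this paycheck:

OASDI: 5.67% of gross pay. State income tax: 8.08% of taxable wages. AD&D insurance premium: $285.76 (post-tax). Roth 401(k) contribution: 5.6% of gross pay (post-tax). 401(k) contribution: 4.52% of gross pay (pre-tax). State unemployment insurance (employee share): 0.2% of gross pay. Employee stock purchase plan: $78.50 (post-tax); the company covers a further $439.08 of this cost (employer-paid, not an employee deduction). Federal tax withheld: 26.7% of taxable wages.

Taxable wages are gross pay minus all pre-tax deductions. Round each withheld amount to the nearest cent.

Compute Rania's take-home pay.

$1,234.83

401(k) contribution: $3,147.69 × 0.0452 = $142.28
Taxable wages = $3,147.69 − $142.28 = $3,005.41
State income tax: $3,005.41 × 0.0808 = $242.84
Federal tax withheld: $3,005.41 × 0.267 = $802.44
State unemployment insurance (employee share): $3,147.69 × 0.002 = $6.30
OASDI: $3,147.69 × 0.0567 = $178.47
Roth 401(k) contribution: $3,147.69 × 0.056 = $176.27
AD&D insurance premium: $285.76
Employee stock purchase plan: $78.50
(Employer's $439.08 toward employee stock purchase plan is not withheld from the employee.)
Total deductions = $142.28 + $242.84 + $802.44 + $6.30 + $178.47 + $176.27 + $285.76 + $78.50 = $1,912.86
Net pay = $3,147.69 − $1,912.86 = $1,234.83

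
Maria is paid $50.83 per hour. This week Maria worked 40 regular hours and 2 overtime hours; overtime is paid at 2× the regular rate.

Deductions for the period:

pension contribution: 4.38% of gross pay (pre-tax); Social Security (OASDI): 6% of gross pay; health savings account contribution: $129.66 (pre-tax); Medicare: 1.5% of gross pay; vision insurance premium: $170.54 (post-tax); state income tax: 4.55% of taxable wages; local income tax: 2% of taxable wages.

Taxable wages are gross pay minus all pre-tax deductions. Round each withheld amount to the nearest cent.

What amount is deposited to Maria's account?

$1539.04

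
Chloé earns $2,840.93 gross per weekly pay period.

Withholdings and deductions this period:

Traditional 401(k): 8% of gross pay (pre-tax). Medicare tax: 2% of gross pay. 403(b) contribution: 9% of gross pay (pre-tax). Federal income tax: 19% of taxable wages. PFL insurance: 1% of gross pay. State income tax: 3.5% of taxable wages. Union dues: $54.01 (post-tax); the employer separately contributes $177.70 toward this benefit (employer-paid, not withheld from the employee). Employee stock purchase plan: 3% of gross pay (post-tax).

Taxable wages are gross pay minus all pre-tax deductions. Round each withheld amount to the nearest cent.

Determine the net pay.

$1,602.96

Traditional 401(k): $2,840.93 × 0.08 = $227.27
403(b) contribution: $2,840.93 × 0.09 = $255.68
Pre-tax total = $227.27 + $255.68 = $482.95
Taxable wages = $2,840.93 − $482.95 = $2,357.98
Federal income tax: $2,357.98 × 0.19 = $448.02
State income tax: $2,357.98 × 0.035 = $82.53
PFL insurance: $2,840.93 × 0.01 = $28.41
Medicare tax: $2,840.93 × 0.02 = $56.82
Employee stock purchase plan: $2,840.93 × 0.03 = $85.23
Union dues: $54.01
(Employer's $177.70 toward union dues is not withheld from the employee.)
Total deductions = $227.27 + $255.68 + $448.02 + $82.53 + $28.41 + $56.82 + $85.23 + $54.01 = $1,237.97
Net pay = $2,840.93 − $1,237.97 = $1,602.96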